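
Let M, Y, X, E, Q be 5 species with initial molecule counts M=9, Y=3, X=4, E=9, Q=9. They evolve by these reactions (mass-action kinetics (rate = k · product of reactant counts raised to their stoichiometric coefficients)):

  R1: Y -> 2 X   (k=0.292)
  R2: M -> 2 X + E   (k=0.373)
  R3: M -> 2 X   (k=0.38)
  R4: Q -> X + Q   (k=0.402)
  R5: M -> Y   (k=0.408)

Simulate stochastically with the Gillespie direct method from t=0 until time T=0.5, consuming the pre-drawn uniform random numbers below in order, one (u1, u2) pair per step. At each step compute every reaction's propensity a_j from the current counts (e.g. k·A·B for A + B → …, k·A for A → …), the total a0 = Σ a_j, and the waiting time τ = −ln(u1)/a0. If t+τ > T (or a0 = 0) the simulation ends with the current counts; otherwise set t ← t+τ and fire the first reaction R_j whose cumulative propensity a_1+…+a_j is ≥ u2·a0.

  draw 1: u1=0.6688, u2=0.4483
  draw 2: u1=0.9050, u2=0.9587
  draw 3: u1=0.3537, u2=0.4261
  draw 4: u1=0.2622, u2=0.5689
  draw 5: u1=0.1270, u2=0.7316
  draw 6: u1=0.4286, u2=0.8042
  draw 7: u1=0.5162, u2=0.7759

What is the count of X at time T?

t=0.000: M=9 Y=3 X=4 E=9 Q=9
Draw 1: a1=0.876, a2=3.357, a3=3.420, a4=3.618, a5=3.672, a0=14.943; τ=−ln(0.6688)/14.943=0.027 → t=0.027; u2·a0=0.4483·14.943=6.699; a1+a2=4.233 < 6.699 ≤ a1+…+a3=7.653 → R3 fires; M=8 Y=3 X=6 E=9 Q=9
Draw 2: a1=0.876, a2=2.984, a3=3.040, a4=3.618, a5=3.264, a0=13.782; τ=−ln(0.9050)/13.782=0.007 → t=0.034; u2·a0=0.9587·13.782=13.213; a1+…+a4=10.518 < 13.213 ≤ a1+…+a5=13.782 → R5 fires; M=7 Y=4 X=6 E=9 Q=9
Draw 3: a1=1.168, a2=2.611, a3=2.660, a4=3.618, a5=2.856, a0=12.913; τ=−ln(0.3537)/12.913=0.080 → t=0.115; u2·a0=0.4261·12.913=5.502; a1+a2=3.779 < 5.502 ≤ a1+…+a3=6.439 → R3 fires; M=6 Y=4 X=8 E=9 Q=9
Draw 4: a1=1.168, a2=2.238, a3=2.280, a4=3.618, a5=2.448, a0=11.752; τ=−ln(0.2622)/11.752=0.114 → t=0.229; u2·a0=0.5689·11.752=6.686; a1+…+a3=5.686 < 6.686 ≤ a1+…+a4=9.304 → R4 fires; M=6 Y=4 X=9 E=9 Q=9
Draw 5: a1=1.168, a2=2.238, a3=2.280, a4=3.618, a5=2.448, a0=11.752; τ=−ln(0.1270)/11.752=0.176 → t=0.404; u2·a0=0.7316·11.752=8.598; a1+…+a3=5.686 < 8.598 ≤ a1+…+a4=9.304 → R4 fires; M=6 Y=4 X=10 E=9 Q=9
Draw 6: a1=1.168, a2=2.238, a3=2.280, a4=3.618, a5=2.448, a0=11.752; τ=−ln(0.4286)/11.752=0.072 → t=0.476; u2·a0=0.8042·11.752=9.451; a1+…+a4=9.304 < 9.451 ≤ a1+…+a5=11.752 → R5 fires; M=5 Y=5 X=10 E=9 Q=9
Draw 7: a1=1.460, a2=1.865, a3=1.900, a4=3.618, a5=2.040, a0=10.883; τ=−ln(0.5162)/10.883=0.061 → t=0.537 > T=0.5: stop.
Read off X at T=0.5: 10

X at T = 10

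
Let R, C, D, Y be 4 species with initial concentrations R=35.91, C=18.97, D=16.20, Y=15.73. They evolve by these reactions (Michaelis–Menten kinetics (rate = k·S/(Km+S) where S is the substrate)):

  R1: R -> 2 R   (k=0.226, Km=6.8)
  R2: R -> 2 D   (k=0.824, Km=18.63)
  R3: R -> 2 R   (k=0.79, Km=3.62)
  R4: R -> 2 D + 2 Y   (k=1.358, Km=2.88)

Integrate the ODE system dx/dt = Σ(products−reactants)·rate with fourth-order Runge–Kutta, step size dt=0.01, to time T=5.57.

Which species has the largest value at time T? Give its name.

Dominant species at T: D

RK4 with dt=0.01: 557 steps to T=5.57. Trajectory (selected grid times):
t=0.00: R=35.91 C=18.97 D=16.20 Y=15.73
t=0.62: R=35.36 C=18.97 D=18.43 Y=17.29
t=1.24: R=34.81 C=18.97 D=20.65 Y=18.84
t=1.86: R=34.26 C=18.97 D=22.87 Y=20.40
t=2.48: R=33.71 C=18.97 D=25.08 Y=21.95
t=3.09: R=33.18 C=18.97 D=27.25 Y=23.48
t=3.71: R=32.63 C=18.97 D=29.45 Y=25.02
t=4.33: R=32.09 C=18.97 D=31.65 Y=26.57
t=4.95: R=31.55 C=18.97 D=33.84 Y=28.12
t=5.57: R=31.02 C=18.97 D=36.02 Y=29.66
At T=5.57: R=31.02 C=18.97 D=36.02 Y=29.66; the largest is D.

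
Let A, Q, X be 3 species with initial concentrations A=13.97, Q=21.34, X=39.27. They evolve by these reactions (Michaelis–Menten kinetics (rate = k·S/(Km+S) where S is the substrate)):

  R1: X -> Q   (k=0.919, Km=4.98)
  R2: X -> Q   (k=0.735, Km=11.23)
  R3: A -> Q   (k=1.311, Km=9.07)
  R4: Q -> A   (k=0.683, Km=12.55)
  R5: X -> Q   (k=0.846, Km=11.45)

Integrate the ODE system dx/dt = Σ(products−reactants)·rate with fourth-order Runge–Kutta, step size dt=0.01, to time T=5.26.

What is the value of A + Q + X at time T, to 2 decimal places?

Check how each reaction changes W = A + Q + X (weight of products minus weight of reactants):
R1: X -> Q: (1·1) − (1·1) = 1 − 1 = 0
R2: X -> Q: (1·1) − (1·1) = 1 − 1 = 0
R3: A -> Q: (1·1) − (1·1) = 1 − 1 = 0
R4: Q -> A: (1·1) − (1·1) = 1 − 1 = 0
R5: X -> Q: (1·1) − (1·1) = 1 − 1 = 0
Every reaction leaves W unchanged, so W is conserved and no simulation is needed: W(T) = W(0) = 13.97 + 21.34 + 39.27 = 74.58

Value at T = 74.58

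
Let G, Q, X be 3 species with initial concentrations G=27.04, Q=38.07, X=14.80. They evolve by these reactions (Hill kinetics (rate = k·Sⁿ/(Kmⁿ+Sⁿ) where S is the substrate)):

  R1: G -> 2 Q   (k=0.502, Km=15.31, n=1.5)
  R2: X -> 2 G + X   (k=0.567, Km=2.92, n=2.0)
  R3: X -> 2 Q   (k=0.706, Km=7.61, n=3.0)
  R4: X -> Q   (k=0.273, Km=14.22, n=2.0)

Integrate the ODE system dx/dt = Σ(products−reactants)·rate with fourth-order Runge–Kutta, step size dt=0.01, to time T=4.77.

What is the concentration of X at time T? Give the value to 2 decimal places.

X at T = 11.41

RK4 with dt=0.01: 477 steps to T=4.77. Trajectory (selected grid times):
t=0.00: G=27.04 Q=38.07 X=14.80
t=0.53: G=27.43 Q=39.17 X=14.40
t=1.06: G=27.82 Q=40.27 X=14.00
t=1.59: G=28.20 Q=41.36 X=13.61
t=2.12: G=28.59 Q=42.44 X=13.23
t=2.65: G=28.97 Q=43.52 X=12.85
t=3.18: G=29.35 Q=44.58 X=12.48
t=3.71: G=29.72 Q=45.64 X=12.11
t=4.24: G=30.09 Q=46.68 X=11.76
t=4.77: G=30.46 Q=47.71 X=11.41
Read off X at T=4.77: 11.41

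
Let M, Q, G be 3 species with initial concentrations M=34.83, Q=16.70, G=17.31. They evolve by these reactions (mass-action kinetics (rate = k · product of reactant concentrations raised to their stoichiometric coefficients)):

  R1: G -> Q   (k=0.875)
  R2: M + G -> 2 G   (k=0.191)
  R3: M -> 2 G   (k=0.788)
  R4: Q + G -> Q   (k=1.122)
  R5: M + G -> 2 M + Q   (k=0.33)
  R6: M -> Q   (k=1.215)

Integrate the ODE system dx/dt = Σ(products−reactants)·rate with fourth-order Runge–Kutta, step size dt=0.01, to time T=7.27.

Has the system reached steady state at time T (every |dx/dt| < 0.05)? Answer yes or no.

RK4 with dt=0.01: 727 steps to T=7.27. Trajectory (selected grid times):
t=0.00: M=34.83 Q=16.70 G=17.31
t=0.81: M=8.05 Q=47.47 G=0.24
t=1.62: M=1.61 Q=51.64 G=0.04
t=2.42: M=0.32 Q=52.45 G=0.01
t=3.23: M=0.06 Q=52.61 G=0.00
t=4.04: M=0.01 Q=52.64 G=0.00
t=4.85: M=0.00 Q=52.65 G=0.00
t=5.65: M=0.00 Q=52.65 G=0.00
t=6.46: M=0.00 Q=52.65 G=0.00
t=7.27: M=0.00 Q=52.65 G=0.00
Rates at T: R1=0.0000, R2=0.0000, R3=0.0000, R4=0.0000, R5=0.0000, R6=0.0000
dx/dt at T (Σ net stoichiometry × rate): M=-0.0000, Q=+0.0000, G=-0.0000
Largest |dx/dt| is |-0.0000| (M) < 0.05 → steady.

Steady state at T: yes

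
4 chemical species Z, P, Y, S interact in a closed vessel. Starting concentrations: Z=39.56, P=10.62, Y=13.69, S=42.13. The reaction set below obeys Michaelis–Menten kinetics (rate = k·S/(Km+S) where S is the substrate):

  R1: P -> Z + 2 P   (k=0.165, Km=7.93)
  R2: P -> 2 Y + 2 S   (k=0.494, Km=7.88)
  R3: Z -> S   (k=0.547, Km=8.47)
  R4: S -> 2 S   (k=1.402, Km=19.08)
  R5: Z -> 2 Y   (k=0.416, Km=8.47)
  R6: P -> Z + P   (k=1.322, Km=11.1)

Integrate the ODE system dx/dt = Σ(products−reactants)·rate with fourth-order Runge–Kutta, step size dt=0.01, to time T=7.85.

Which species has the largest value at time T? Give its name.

RK4 with dt=0.01: 785 steps to T=7.85. Trajectory (selected grid times):
t=0.00: Z=39.56 P=10.62 Y=13.69 S=42.13
t=0.87: Z=39.51 P=10.46 Y=14.78 S=43.86
t=1.74: Z=39.46 P=10.29 Y=15.86 S=45.59
t=2.62: Z=39.40 P=10.13 Y=16.96 S=47.36
t=3.49: Z=39.34 P=9.97 Y=18.03 S=49.10
t=4.36: Z=39.27 P=9.81 Y=19.11 S=50.86
t=5.23: Z=39.20 P=9.65 Y=20.18 S=52.61
t=6.11: Z=39.12 P=9.49 Y=21.26 S=54.39
t=6.98: Z=39.04 P=9.34 Y=22.32 S=56.16
t=7.85: Z=38.95 P=9.18 Y=23.38 S=57.93
At T=7.85: Z=38.95 P=9.18 Y=23.38 S=57.93; the largest is S.

Dominant species at T: S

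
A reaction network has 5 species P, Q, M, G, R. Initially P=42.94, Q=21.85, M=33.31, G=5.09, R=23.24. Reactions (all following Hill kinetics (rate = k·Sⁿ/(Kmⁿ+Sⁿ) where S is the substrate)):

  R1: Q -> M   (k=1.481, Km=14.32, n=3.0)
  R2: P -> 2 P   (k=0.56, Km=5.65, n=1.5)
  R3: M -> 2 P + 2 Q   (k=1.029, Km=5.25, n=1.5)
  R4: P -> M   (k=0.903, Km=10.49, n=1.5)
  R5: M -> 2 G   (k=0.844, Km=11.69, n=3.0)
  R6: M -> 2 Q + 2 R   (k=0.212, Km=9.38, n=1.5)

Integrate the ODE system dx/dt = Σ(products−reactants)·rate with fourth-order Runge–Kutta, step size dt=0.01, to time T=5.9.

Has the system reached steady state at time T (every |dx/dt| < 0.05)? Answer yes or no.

Steady state at T: no

RK4 with dt=0.01: 590 steps to T=5.9. Trajectory (selected grid times):
t=0.00: P=42.94 Q=21.85 M=33.31 G=5.09 R=23.24
t=0.66: P=44.04 Q=22.60 M=33.32 G=6.16 R=23.48
t=1.31: P=45.12 Q=23.32 M=33.35 G=7.21 R=23.72
t=1.97: P=46.21 Q=24.05 M=33.39 G=8.28 R=23.97
t=2.62: P=47.29 Q=24.74 M=33.44 G=9.33 R=24.21
t=3.28: P=48.39 Q=25.44 M=33.51 G=10.40 R=24.45
t=3.93: P=49.46 Q=26.12 M=33.59 G=11.45 R=24.69
t=4.59: P=50.55 Q=26.80 M=33.68 G=12.52 R=24.93
t=5.24: P=51.63 Q=27.46 M=33.78 G=13.57 R=25.17
t=5.90: P=52.72 Q=28.13 M=33.89 G=14.64 R=25.42
Rates at T: R1=1.3083, R2=0.5410, R3=0.9699, R4=0.8294, R5=0.8107, R6=0.1851
dx/dt at T (Σ net stoichiometry × rate): P=+1.6514, Q=+1.0015, M=+0.1721, G=+1.6215, R=+0.3701
Largest |dx/dt| is |+1.6514| (P) ≥ 0.05 → not steady.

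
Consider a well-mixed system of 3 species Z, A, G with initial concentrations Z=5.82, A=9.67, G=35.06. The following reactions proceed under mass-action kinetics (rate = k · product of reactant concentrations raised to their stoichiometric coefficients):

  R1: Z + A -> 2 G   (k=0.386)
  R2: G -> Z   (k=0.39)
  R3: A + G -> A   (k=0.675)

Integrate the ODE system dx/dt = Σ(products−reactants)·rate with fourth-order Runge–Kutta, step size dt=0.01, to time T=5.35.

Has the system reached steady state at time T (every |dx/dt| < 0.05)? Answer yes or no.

RK4 with dt=0.01: 535 steps to T=5.35. Trajectory (selected grid times):
t=0.00: Z=5.82 A=9.67 G=35.06
t=0.59: Z=3.09 A=3.76 G=6.23
t=1.19: Z=2.41 A=2.02 G=3.44
t=1.78: Z=2.26 A=1.20 G=2.56
t=2.38: Z=2.31 A=0.71 G=2.11
t=2.97: Z=2.47 A=0.41 G=1.82
t=3.57: Z=2.68 A=0.23 G=1.58
t=4.16: Z=2.91 A=0.12 G=1.36
t=4.76: Z=3.14 A=0.06 G=1.14
t=5.35: Z=3.35 A=0.03 G=0.95
Rates at T: R1=0.0367, R2=0.3689, R3=0.0181
dx/dt at T (Σ net stoichiometry × rate): Z=+0.3321, A=-0.0367, G=-0.3136
Largest |dx/dt| is |+0.3321| (Z) ≥ 0.05 → not steady.

Steady state at T: no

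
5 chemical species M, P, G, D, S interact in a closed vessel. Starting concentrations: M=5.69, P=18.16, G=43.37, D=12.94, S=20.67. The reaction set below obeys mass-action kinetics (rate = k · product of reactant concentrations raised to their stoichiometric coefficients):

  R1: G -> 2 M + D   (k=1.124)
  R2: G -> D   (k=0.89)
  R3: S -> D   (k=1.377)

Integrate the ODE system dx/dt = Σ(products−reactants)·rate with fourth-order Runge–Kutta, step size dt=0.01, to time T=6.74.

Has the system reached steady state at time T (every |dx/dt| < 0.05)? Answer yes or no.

RK4 with dt=0.01: 674 steps to T=6.74. Trajectory (selected grid times):
t=0.00: M=5.69 P=18.16 G=43.37 D=12.94 S=20.67
t=0.75: M=43.41 P=18.16 G=9.58 D=60.04 S=7.36
t=1.50: M=51.74 P=18.16 G=2.11 D=72.25 S=2.62
t=2.25: M=53.58 P=18.16 G=0.47 D=75.58 S=0.93
t=3.00: M=53.98 P=18.16 G=0.10 D=76.54 S=0.33
t=3.74: M=54.07 P=18.16 G=0.02 D=76.84 S=0.12
t=4.49: M=54.09 P=18.16 G=0.01 D=76.93 S=0.04
t=5.24: M=54.10 P=18.16 G=0.00 D=76.96 S=0.02
t=5.99: M=54.10 P=18.16 G=0.00 D=76.97 S=0.01
t=6.74: M=54.10 P=18.16 G=0.00 D=76.98 S=0.00
Rates at T: R1=0.0001, R2=0.0000, R3=0.0027
dx/dt at T (Σ net stoichiometry × rate): M=+0.0001, P=+0.0000, G=-0.0001, D=+0.0028, S=-0.0027
Largest |dx/dt| is |+0.0028| (D) < 0.05 → steady.

Steady state at T: yes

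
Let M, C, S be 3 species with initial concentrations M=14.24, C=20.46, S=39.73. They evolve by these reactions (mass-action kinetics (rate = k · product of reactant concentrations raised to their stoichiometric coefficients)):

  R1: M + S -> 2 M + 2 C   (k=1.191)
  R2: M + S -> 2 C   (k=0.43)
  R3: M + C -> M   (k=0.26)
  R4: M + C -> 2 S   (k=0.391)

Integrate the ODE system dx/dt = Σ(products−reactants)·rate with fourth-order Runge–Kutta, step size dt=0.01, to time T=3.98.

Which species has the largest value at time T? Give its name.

RK4 with dt=0.01: 398 steps to T=3.98. Trajectory (selected grid times):
t=0.00: M=14.24 C=20.46 S=39.73
t=0.44: M=0.02 C=164.10 S=59.77
t=0.88: M=0.00 C=164.22 S=59.82
t=1.33: M=0.00 C=164.22 S=59.82
t=1.77: M=0.00 C=164.22 S=59.82
t=2.21: M=0.00 C=164.22 S=59.82
t=2.65: M=0.00 C=164.22 S=59.82
t=3.10: M=0.00 C=164.22 S=59.82
t=3.54: M=0.00 C=164.22 S=59.82
t=3.98: M=0.00 C=164.22 S=59.82
At T=3.98: M=0.00 C=164.22 S=59.82; the largest is C.

Dominant species at T: C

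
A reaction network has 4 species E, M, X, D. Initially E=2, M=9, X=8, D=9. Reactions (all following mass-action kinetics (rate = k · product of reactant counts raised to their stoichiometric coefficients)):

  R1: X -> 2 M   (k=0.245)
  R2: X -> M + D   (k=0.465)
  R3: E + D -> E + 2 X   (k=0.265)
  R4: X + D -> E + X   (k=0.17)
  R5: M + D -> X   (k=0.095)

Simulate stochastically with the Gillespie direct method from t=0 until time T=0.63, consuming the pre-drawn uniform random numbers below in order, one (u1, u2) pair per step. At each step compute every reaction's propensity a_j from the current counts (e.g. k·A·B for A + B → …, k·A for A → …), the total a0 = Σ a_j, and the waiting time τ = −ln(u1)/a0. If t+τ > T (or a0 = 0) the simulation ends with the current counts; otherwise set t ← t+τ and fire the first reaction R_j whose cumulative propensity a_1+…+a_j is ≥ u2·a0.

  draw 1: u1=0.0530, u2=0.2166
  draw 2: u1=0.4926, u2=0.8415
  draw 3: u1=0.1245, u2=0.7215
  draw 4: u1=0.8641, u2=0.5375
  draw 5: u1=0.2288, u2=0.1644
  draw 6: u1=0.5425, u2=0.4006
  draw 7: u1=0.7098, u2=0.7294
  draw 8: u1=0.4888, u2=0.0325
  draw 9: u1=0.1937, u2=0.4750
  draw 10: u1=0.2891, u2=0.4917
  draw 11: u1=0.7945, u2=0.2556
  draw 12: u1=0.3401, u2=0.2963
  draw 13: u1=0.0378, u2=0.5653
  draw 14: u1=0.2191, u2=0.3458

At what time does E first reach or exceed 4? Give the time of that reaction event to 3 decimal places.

Threshold first reached at t = 0.194

t=0.000: E=2 M=9 X=8 D=9
Draw 1: a1=1.960, a2=3.720, a3=4.770, a4=12.240, a5=7.695, a0=30.385; τ=−ln(0.0530)/30.385=0.097 → t=0.097; u2·a0=0.2166·30.385=6.581; a1+a2=5.680 < 6.581 ≤ a1+…+a3=10.450 → R3 fires; E=2 M=9 X=10 D=8
Draw 2: a1=2.450, a2=4.650, a3=4.240, a4=13.600, a5=6.840, a0=31.780; τ=−ln(0.4926)/31.780=0.022 → t=0.119; u2·a0=0.8415·31.780=26.743; a1+…+a4=24.940 < 26.743 ≤ a1+…+a5=31.780 → R5 fires; E=2 M=8 X=11 D=7
Draw 3: a1=2.695, a2=5.115, a3=3.710, a4=13.090, a5=5.320, a0=29.930; τ=−ln(0.1245)/29.930=0.070 → t=0.189; u2·a0=0.7215·29.930=21.594; a1+…+a3=11.520 < 21.594 ≤ a1+…+a4=24.610 → R4 fires; E=3 M=8 X=11 D=6
Draw 4: a1=2.695, a2=5.115, a3=4.770, a4=11.220, a5=4.560, a0=28.360; τ=−ln(0.8641)/28.360=0.005 → t=0.194; u2·a0=0.5375·28.360=15.244; a1+…+a3=12.580 < 15.244 ≤ a1+…+a4=23.800 → R4 fires; E=4 M=8 X=11 D=5
Draw 5: a1=2.695, a2=5.115, a3=5.300, a4=9.350, a5=3.800, a0=26.260; τ=−ln(0.2288)/26.260=0.056 → t=0.250; u2·a0=0.1644·26.260=4.317; a1=2.695 < 4.317 ≤ a1+a2=7.810 → R2 fires; E=4 M=9 X=10 D=6
Draw 6: a1=2.450, a2=4.650, a3=6.360, a4=10.200, a5=5.130, a0=28.790; τ=−ln(0.5425)/28.790=0.021 → t=0.271; u2·a0=0.4006·28.790=11.533; a1+a2=7.100 < 11.533 ≤ a1+…+a3=13.460 → R3 fires; E=4 M=9 X=12 D=5
Draw 7: a1=2.940, a2=5.580, a3=5.300, a4=10.200, a5=4.275, a0=28.295; τ=−ln(0.7098)/28.295=0.012 → t=0.283; u2·a0=0.7294·28.295=20.638; a1+…+a3=13.820 < 20.638 ≤ a1+…+a4=24.020 → R4 fires; E=5 M=9 X=12 D=4
Draw 8: a1=2.940, a2=5.580, a3=5.300, a4=8.160, a5=3.420, a0=25.400; τ=−ln(0.4888)/25.400=0.028 → t=0.311; u2·a0=0.0325·25.400=0.826 ≤ a1=2.940 → R1 fires; E=5 M=11 X=11 D=4
Draw 9: a1=2.695, a2=5.115, a3=5.300, a4=7.480, a5=4.180, a0=24.770; τ=−ln(0.1937)/24.770=0.066 → t=0.378; u2·a0=0.4750·24.770=11.766; a1+a2=7.810 < 11.766 ≤ a1+…+a3=13.110 → R3 fires; E=5 M=11 X=13 D=3
Draw 10: a1=3.185, a2=6.045, a3=3.975, a4=6.630, a5=3.135, a0=22.970; τ=−ln(0.2891)/22.970=0.054 → t=0.432; u2·a0=0.4917·22.970=11.294; a1+a2=9.230 < 11.294 ≤ a1+…+a3=13.205 → R3 fires; E=5 M=11 X=15 D=2
Draw 11: a1=3.675, a2=6.975, a3=2.650, a4=5.100, a5=2.090, a0=20.490; τ=−ln(0.7945)/20.490=0.011 → t=0.443; u2·a0=0.2556·20.490=5.237; a1=3.675 < 5.237 ≤ a1+a2=10.650 → R2 fires; E=5 M=12 X=14 D=3
Draw 12: a1=3.430, a2=6.510, a3=3.975, a4=7.140, a5=3.420, a0=24.475; τ=−ln(0.3401)/24.475=0.044 → t=0.487; u2·a0=0.2963·24.475=7.252; a1=3.430 < 7.252 ≤ a1+a2=9.940 → R2 fires; E=5 M=13 X=13 D=4
Draw 13: a1=3.185, a2=6.045, a3=5.300, a4=8.840, a5=4.940, a0=28.310; τ=−ln(0.0378)/28.310=0.116 → t=0.603; u2·a0=0.5653·28.310=16.004; a1+…+a3=14.530 < 16.004 ≤ a1+…+a4=23.370 → R4 fires; E=6 M=13 X=13 D=3
Draw 14: a1=3.185, a2=6.045, a3=4.770, a4=6.630, a5=3.705, a0=24.335; τ=−ln(0.2191)/24.335=0.062 → t=0.665 > T=0.63: stop.
E first becomes ≥ 4 when it reaches 4 at the event at t=0.194.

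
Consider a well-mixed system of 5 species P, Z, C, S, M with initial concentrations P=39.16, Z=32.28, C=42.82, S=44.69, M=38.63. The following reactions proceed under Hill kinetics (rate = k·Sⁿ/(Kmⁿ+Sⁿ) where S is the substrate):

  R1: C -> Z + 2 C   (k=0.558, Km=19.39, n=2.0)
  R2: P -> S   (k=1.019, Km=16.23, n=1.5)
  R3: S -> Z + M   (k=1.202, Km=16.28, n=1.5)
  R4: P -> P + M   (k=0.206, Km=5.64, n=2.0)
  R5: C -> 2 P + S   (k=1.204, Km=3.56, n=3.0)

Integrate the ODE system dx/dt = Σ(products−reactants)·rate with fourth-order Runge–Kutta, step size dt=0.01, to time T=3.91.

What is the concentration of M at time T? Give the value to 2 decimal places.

M at T = 43.32

RK4 with dt=0.01: 391 steps to T=3.91. Trajectory (selected grid times):
t=0.00: P=39.16 Z=32.28 C=42.82 S=44.69 M=38.63
t=0.43: P=39.85 Z=32.90 C=42.50 S=45.13 M=39.14
t=0.87: P=40.55 Z=33.54 C=42.17 S=45.58 M=39.67
t=1.30: P=41.23 Z=34.17 C=41.86 S=46.02 M=40.18
t=1.74: P=41.93 Z=34.80 C=41.53 S=46.47 M=40.71
t=2.17: P=42.61 Z=35.43 C=41.21 S=46.92 M=41.22
t=2.61: P=43.31 Z=36.07 C=40.88 S=47.37 M=41.75
t=3.04: P=43.99 Z=36.70 C=40.56 S=47.82 M=42.27
t=3.48: P=44.68 Z=37.34 C=40.23 S=48.27 M=42.80
t=3.91: P=45.35 Z=37.97 C=39.90 S=48.71 M=43.32
Read off M at T=3.91: 43.32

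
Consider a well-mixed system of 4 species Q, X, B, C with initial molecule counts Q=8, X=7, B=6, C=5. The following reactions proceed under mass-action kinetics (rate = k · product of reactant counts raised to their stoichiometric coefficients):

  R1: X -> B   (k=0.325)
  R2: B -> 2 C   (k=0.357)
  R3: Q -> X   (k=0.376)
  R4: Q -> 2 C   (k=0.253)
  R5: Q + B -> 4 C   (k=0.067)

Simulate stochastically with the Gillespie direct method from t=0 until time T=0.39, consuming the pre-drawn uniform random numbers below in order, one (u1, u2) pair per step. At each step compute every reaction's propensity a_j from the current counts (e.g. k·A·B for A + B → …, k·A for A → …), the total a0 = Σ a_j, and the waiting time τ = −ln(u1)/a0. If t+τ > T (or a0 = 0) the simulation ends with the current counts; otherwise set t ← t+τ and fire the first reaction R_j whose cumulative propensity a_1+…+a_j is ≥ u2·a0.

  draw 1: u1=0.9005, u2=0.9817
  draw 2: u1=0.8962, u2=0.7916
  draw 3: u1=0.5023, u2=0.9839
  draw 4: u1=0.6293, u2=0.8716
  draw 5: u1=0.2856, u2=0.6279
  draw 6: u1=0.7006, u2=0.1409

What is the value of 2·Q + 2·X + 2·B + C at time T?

Value at T = 47

Check how each reaction changes W = 2·Q + 2·X + 2·B + C (weight of products minus weight of reactants):
R1: X -> B: (2·1) − (2·1) = 2 − 2 = 0
R2: B -> 2 C: (1·2) − (2·1) = 2 − 2 = 0
R3: Q -> X: (2·1) − (2·1) = 2 − 2 = 0
R4: Q -> 2 C: (1·2) − (2·1) = 2 − 2 = 0
R5: Q + B -> 4 C: (1·4) − (2·1 + 2·1) = 4 − 4 = 0
Every reaction leaves W unchanged, so W is conserved and no simulation is needed: W(T) = W(0) = 2·8 + 2·7 + 2·6 + 5 = 47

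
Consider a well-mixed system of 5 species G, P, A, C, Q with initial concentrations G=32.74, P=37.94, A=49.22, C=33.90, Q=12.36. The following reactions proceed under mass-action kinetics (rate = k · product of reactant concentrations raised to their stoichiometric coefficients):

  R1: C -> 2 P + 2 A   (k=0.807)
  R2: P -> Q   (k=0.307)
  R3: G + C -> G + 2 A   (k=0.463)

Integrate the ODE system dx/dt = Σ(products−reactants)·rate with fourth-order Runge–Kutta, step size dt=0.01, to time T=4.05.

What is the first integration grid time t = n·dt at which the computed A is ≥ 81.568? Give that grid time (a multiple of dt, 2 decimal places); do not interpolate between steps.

Threshold first reached at t = 0.05

RK4 with dt=0.01: 405 steps to T=4.05. Trajectory (selected grid times):
t=0.00: G=32.74 P=37.94 A=49.22 C=33.90 Q=12.36
t=0.04: G=32.74 P=39.08 A=81.22 C=17.90 Q=12.83
t=0.05: G=32.74 P=39.23 A=86.50 C=15.26 Q=12.95
t=0.45: G=32.74 P=36.09 A=116.97 C=0.03 Q=17.64
t=0.90: G=32.74 P=31.43 A=117.02 C=0.00 Q=22.30
t=1.35: G=32.74 P=27.38 A=117.02 C=0.00 Q=26.35
t=1.80: G=32.74 P=23.84 A=117.02 C=0.00 Q=29.88
t=2.25: G=32.74 P=20.77 A=117.02 C=0.00 Q=32.96
t=2.70: G=32.74 P=18.09 A=117.02 C=0.00 Q=35.64
t=3.15: G=32.74 P=15.75 A=117.02 C=0.00 Q=37.97
t=3.60: G=32.74 P=13.72 A=117.02 C=0.00 Q=40.01
t=4.05: G=32.74 P=11.95 A=117.02 C=0.00 Q=41.78
A(0.04)=81.220 < 81.568 but A(0.05)=86.503 ≥ 81.568, so the first grid time is t=0.05.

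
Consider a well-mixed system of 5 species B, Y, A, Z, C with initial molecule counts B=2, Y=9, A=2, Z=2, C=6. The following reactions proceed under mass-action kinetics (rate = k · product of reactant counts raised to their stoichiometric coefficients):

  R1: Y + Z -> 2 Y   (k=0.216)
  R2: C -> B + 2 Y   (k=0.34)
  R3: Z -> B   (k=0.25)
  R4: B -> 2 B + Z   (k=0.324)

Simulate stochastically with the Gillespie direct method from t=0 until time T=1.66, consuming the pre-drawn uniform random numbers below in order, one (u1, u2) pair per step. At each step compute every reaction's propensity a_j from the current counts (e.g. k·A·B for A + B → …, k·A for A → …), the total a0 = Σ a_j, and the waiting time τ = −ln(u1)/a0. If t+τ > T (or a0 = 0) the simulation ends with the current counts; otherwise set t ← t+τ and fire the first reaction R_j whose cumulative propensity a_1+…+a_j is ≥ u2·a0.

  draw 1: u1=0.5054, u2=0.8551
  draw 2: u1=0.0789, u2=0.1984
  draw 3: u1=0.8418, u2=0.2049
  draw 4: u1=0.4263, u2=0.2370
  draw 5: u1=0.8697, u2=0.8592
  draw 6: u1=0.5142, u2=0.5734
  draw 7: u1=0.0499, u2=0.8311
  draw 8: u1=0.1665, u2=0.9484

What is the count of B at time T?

B at T = 8

t=0.000: B=2 Y=9 A=2 Z=2 C=6
Draw 1: a1=3.888, a2=2.040, a3=0.500, a4=0.648, a0=7.076; τ=−ln(0.5054)/7.076=0.096 → t=0.096; u2·a0=0.8551·7.076=6.051; a1+a2=5.928 < 6.051 ≤ a1+…+a3=6.428 → R3 fires; B=3 Y=9 A=2 Z=1 C=6
Draw 2: a1=1.944, a2=2.040, a3=0.250, a4=0.972, a0=5.206; τ=−ln(0.0789)/5.206=0.488 → t=0.584; u2·a0=0.1984·5.206=1.033 ≤ a1=1.944 → R1 fires; B=3 Y=10 A=2 Z=0 C=6
Draw 3: a1=0.000, a2=2.040, a3=0.000, a4=0.972, a0=3.012; τ=−ln(0.8418)/3.012=0.057 → t=0.641; u2·a0=0.2049·3.012=0.617; a1=0.000 < 0.617 ≤ a1+a2=2.040 → R2 fires; B=4 Y=12 A=2 Z=0 C=5
Draw 4: a1=0.000, a2=1.700, a3=0.000, a4=1.296, a0=2.996; τ=−ln(0.4263)/2.996=0.285 → t=0.926; u2·a0=0.2370·2.996=0.710; a1=0.000 < 0.710 ≤ a1+a2=1.700 → R2 fires; B=5 Y=14 A=2 Z=0 C=4
Draw 5: a1=0.000, a2=1.360, a3=0.000, a4=1.620, a0=2.980; τ=−ln(0.8697)/2.980=0.047 → t=0.973; u2·a0=0.8592·2.980=2.560; a1+…+a3=1.360 < 2.560 ≤ a1+…+a4=2.980 → R4 fires; B=6 Y=14 A=2 Z=1 C=4
Draw 6: a1=3.024, a2=1.360, a3=0.250, a4=1.944, a0=6.578; τ=−ln(0.5142)/6.578=0.101 → t=1.074; u2·a0=0.5734·6.578=3.772; a1=3.024 < 3.772 ≤ a1+a2=4.384 → R2 fires; B=7 Y=16 A=2 Z=1 C=3
Draw 7: a1=3.456, a2=1.020, a3=0.250, a4=2.268, a0=6.994; τ=−ln(0.0499)/6.994=0.429 → t=1.503; u2·a0=0.8311·6.994=5.813; a1+…+a3=4.726 < 5.813 ≤ a1+…+a4=6.994 → R4 fires; B=8 Y=16 A=2 Z=2 C=3
Draw 8: a1=6.912, a2=1.020, a3=0.500, a4=2.592, a0=11.024; τ=−ln(0.1665)/11.024=0.163 → t=1.665 > T=1.66: stop.
Read off B at T=1.66: 8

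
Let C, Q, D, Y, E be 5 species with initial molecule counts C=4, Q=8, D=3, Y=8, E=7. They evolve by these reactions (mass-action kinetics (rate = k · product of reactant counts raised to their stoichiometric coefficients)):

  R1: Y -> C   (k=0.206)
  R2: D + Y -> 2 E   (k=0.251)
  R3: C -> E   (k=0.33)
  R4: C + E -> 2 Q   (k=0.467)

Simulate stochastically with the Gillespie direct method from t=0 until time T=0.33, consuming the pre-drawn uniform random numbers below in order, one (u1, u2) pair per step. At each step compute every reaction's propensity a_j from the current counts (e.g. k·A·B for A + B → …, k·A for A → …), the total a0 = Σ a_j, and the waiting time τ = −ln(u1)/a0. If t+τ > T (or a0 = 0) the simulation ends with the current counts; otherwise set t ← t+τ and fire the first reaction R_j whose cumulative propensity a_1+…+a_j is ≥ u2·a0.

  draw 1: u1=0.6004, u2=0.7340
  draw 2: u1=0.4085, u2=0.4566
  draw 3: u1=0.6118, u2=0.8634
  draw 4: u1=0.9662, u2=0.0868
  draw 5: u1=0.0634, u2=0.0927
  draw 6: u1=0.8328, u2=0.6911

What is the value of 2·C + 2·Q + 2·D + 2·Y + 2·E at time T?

Check how each reaction changes W = 2·C + 2·Q + 2·D + 2·Y + 2·E (weight of products minus weight of reactants):
R1: Y -> C: (2·1) − (2·1) = 2 − 2 = 0
R2: D + Y -> 2 E: (2·2) − (2·1 + 2·1) = 4 − 4 = 0
R3: C -> E: (2·1) − (2·1) = 2 − 2 = 0
R4: C + E -> 2 Q: (2·2) − (2·1 + 2·1) = 4 − 4 = 0
Every reaction leaves W unchanged, so W is conserved and no simulation is needed: W(T) = W(0) = 2·4 + 2·8 + 2·3 + 2·8 + 2·7 = 60

Value at T = 60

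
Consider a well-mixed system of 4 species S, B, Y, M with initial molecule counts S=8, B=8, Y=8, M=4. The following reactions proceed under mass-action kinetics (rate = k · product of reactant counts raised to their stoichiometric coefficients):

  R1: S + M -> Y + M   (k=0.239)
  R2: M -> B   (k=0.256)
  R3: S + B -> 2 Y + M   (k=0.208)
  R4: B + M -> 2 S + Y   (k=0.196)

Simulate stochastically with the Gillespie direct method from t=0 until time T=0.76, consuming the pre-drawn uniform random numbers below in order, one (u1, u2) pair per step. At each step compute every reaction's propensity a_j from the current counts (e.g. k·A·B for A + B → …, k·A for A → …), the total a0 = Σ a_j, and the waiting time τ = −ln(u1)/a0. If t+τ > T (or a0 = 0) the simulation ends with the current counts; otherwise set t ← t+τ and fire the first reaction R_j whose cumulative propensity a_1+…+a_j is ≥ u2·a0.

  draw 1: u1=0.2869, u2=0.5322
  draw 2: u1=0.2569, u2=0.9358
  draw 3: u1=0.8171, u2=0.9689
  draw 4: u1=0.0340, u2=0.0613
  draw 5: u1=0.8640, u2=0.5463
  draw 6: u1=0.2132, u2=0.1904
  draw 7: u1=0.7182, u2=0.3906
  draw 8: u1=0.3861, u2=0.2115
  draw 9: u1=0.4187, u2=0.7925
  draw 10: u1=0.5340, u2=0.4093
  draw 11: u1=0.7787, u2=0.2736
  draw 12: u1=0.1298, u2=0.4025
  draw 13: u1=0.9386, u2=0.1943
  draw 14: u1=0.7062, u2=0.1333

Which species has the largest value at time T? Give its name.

t=0.000: S=8 B=8 Y=8 M=4
Draw 1: a1=7.648, a2=1.024, a3=13.312, a4=6.272, a0=28.256; τ=−ln(0.2869)/28.256=0.044 → t=0.044; u2·a0=0.5322·28.256=15.038; a1+a2=8.672 < 15.038 ≤ a1+…+a3=21.984 → R3 fires; S=7 B=7 Y=10 M=5
Draw 2: a1=8.365, a2=1.280, a3=10.192, a4=6.860, a0=26.697; τ=−ln(0.2569)/26.697=0.051 → t=0.095; u2·a0=0.9358·26.697=24.983; a1+…+a3=19.837 < 24.983 ≤ a1+…+a4=26.697 → R4 fires; S=9 B=6 Y=11 M=4
Draw 3: a1=8.604, a2=1.024, a3=11.232, a4=4.704, a0=25.564; τ=−ln(0.8171)/25.564=0.008 → t=0.103; u2·a0=0.9689·25.564=24.769; a1+…+a3=20.860 < 24.769 ≤ a1+…+a4=25.564 → R4 fires; S=11 B=5 Y=12 M=3
Draw 4: a1=7.887, a2=0.768, a3=11.440, a4=2.940, a0=23.035; τ=−ln(0.0340)/23.035=0.147 → t=0.250; u2·a0=0.0613·23.035=1.412 ≤ a1=7.887 → R1 fires; S=10 B=5 Y=13 M=3
Draw 5: a1=7.170, a2=0.768, a3=10.400, a4=2.940, a0=21.278; τ=−ln(0.8640)/21.278=0.007 → t=0.257; u2·a0=0.5463·21.278=11.624; a1+a2=7.938 < 11.624 ≤ a1+…+a3=18.338 → R3 fires; S=9 B=4 Y=15 M=4
Draw 6: a1=8.604, a2=1.024, a3=7.488, a4=3.136, a0=20.252; τ=−ln(0.2132)/20.252=0.076 → t=0.333; u2·a0=0.1904·20.252=3.856 ≤ a1=8.604 → R1 fires; S=8 B=4 Y=16 M=4
Draw 7: a1=7.648, a2=1.024, a3=6.656, a4=3.136, a0=18.464; τ=−ln(0.7182)/18.464=0.018 → t=0.351; u2·a0=0.3906·18.464=7.212 ≤ a1=7.648 → R1 fires; S=7 B=4 Y=17 M=4
Draw 8: a1=6.692, a2=1.024, a3=5.824, a4=3.136, a0=16.676; τ=−ln(0.3861)/16.676=0.057 → t=0.408; u2·a0=0.2115·16.676=3.527 ≤ a1=6.692 → R1 fires; S=6 B=4 Y=18 M=4
Draw 9: a1=5.736, a2=1.024, a3=4.992, a4=3.136, a0=14.888; τ=−ln(0.4187)/14.888=0.058 → t=0.466; u2·a0=0.7925·14.888=11.799; a1+…+a3=11.752 < 11.799 ≤ a1+…+a4=14.888 → R4 fires; S=8 B=3 Y=19 M=3
Draw 10: a1=5.736, a2=0.768, a3=4.992, a4=1.764, a0=13.260; τ=−ln(0.5340)/13.260=0.047 → t=0.514; u2·a0=0.4093·13.260=5.427 ≤ a1=5.736 → R1 fires; S=7 B=3 Y=20 M=3
Draw 11: a1=5.019, a2=0.768, a3=4.368, a4=1.764, a0=11.919; τ=−ln(0.7787)/11.919=0.021 → t=0.535; u2·a0=0.2736·11.919=3.261 ≤ a1=5.019 → R1 fires; S=6 B=3 Y=21 M=3
Draw 12: a1=4.302, a2=0.768, a3=3.744, a4=1.764, a0=10.578; τ=−ln(0.1298)/10.578=0.193 → t=0.728; u2·a0=0.4025·10.578=4.258 ≤ a1=4.302 → R1 fires; S=5 B=3 Y=22 M=3
Draw 13: a1=3.585, a2=0.768, a3=3.120, a4=1.764, a0=9.237; τ=−ln(0.9386)/9.237=0.007 → t=0.735; u2·a0=0.1943·9.237=1.795 ≤ a1=3.585 → R1 fires; S=4 B=3 Y=23 M=3
Draw 14: a1=2.868, a2=0.768, a3=2.496, a4=1.764, a0=7.896; τ=−ln(0.7062)/7.896=0.044 → t=0.779 > T=0.76: stop.
At T=0.76: S=4 B=3 Y=23 M=3; the largest is Y.

Dominant species at T: Y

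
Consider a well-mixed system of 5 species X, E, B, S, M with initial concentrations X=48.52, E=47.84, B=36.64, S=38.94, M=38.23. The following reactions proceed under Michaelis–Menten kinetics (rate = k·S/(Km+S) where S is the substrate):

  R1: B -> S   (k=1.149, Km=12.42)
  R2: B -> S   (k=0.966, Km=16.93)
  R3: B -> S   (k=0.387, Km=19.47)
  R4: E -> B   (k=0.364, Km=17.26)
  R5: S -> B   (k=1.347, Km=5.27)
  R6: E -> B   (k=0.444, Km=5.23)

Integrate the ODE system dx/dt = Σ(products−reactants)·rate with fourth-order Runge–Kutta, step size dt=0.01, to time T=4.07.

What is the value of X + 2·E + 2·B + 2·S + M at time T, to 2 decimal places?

Value at T = 333.59

Check how each reaction changes W = X + 2·E + 2·B + 2·S + M (weight of products minus weight of reactants):
R1: B -> S: (2·1) − (2·1) = 2 − 2 = 0
R2: B -> S: (2·1) − (2·1) = 2 − 2 = 0
R3: B -> S: (2·1) − (2·1) = 2 − 2 = 0
R4: E -> B: (2·1) − (2·1) = 2 − 2 = 0
R5: S -> B: (2·1) − (2·1) = 2 − 2 = 0
R6: E -> B: (2·1) − (2·1) = 2 − 2 = 0
Every reaction leaves W unchanged, so W is conserved and no simulation is needed: W(T) = W(0) = 48.52 + 2·47.84 + 2·36.64 + 2·38.94 + 38.23 = 333.59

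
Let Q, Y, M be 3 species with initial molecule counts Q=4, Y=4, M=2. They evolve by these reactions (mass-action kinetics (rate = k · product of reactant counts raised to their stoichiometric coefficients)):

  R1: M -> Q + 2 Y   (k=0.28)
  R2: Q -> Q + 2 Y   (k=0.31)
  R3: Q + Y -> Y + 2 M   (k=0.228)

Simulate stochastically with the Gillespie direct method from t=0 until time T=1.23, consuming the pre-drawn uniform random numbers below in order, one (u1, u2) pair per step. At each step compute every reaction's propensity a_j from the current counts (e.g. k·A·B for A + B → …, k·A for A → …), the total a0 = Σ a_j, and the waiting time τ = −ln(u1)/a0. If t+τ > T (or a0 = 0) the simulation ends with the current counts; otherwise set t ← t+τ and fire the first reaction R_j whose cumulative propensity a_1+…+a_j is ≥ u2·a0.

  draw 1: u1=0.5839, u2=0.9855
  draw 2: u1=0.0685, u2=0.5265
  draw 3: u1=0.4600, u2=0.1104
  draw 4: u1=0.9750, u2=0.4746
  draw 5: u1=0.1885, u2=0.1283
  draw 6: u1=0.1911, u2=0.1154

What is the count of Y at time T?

Y at T = 8

t=0.000: Q=4 Y=4 M=2
Draw 1: a1=0.560, a2=1.240, a3=3.648, a0=5.448; τ=−ln(0.5839)/5.448=0.099 → t=0.099; u2·a0=0.9855·5.448=5.369; a1+a2=1.800 < 5.369 ≤ a1+…+a3=5.448 → R3 fires; Q=3 Y=4 M=4
Draw 2: a1=1.120, a2=0.930, a3=2.736, a0=4.786; τ=−ln(0.0685)/4.786=0.560 → t=0.659; u2·a0=0.5265·4.786=2.520; a1+a2=2.050 < 2.520 ≤ a1+…+a3=4.786 → R3 fires; Q=2 Y=4 M=6
Draw 3: a1=1.680, a2=0.620, a3=1.824, a0=4.124; τ=−ln(0.4600)/4.124=0.188 → t=0.847; u2·a0=0.1104·4.124=0.455 ≤ a1=1.680 → R1 fires; Q=3 Y=6 M=5
Draw 4: a1=1.400, a2=0.930, a3=4.104, a0=6.434; τ=−ln(0.9750)/6.434=0.004 → t=0.851; u2·a0=0.4746·6.434=3.054; a1+a2=2.330 < 3.054 ≤ a1+…+a3=6.434 → R3 fires; Q=2 Y=6 M=7
Draw 5: a1=1.960, a2=0.620, a3=2.736, a0=5.316; τ=−ln(0.1885)/5.316=0.314 → t=1.165; u2·a0=0.1283·5.316=0.682 ≤ a1=1.960 → R1 fires; Q=3 Y=8 M=6
Draw 6: a1=1.680, a2=0.930, a3=5.472, a0=8.082; τ=−ln(0.1911)/8.082=0.205 → t=1.370 > T=1.23: stop.
Read off Y at T=1.23: 8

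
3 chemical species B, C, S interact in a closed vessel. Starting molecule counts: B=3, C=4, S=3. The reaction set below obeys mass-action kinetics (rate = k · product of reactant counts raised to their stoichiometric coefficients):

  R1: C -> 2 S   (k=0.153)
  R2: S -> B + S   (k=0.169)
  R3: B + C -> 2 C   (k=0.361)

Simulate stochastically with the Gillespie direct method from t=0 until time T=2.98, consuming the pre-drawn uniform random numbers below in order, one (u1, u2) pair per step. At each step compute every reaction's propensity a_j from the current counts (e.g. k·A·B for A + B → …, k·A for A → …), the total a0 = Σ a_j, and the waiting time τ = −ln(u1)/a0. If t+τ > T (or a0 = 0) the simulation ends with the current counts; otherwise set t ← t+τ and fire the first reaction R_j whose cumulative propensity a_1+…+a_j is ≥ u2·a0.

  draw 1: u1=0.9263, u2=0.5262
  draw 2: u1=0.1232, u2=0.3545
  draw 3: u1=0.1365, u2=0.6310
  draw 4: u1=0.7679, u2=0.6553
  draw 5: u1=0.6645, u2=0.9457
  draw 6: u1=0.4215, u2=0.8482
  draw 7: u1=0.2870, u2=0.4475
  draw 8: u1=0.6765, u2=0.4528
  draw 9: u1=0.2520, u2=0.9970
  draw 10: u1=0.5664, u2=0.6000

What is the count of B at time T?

t=0.000: B=3 C=4 S=3
Draw 1: a1=0.612, a2=0.507, a3=4.332, a0=5.451; τ=−ln(0.9263)/5.451=0.014 → t=0.014; u2·a0=0.5262·5.451=2.868; a1+a2=1.119 < 2.868 ≤ a1+…+a3=5.451 → R3 fires; B=2 C=5 S=3
Draw 2: a1=0.765, a2=0.507, a3=3.610, a0=4.882; τ=−ln(0.1232)/4.882=0.429 → t=0.443; u2·a0=0.3545·4.882=1.731; a1+a2=1.272 < 1.731 ≤ a1+…+a3=4.882 → R3 fires; B=1 C=6 S=3
Draw 3: a1=0.918, a2=0.507, a3=2.166, a0=3.591; τ=−ln(0.1365)/3.591=0.555 → t=0.998; u2·a0=0.6310·3.591=2.266; a1+a2=1.425 < 2.266 ≤ a1+…+a3=3.591 → R3 fires; B=0 C=7 S=3
Draw 4: a1=1.071, a2=0.507, a3=0.000, a0=1.578; τ=−ln(0.7679)/1.578=0.167 → t=1.165; u2·a0=0.6553·1.578=1.034 ≤ a1=1.071 → R1 fires; B=0 C=6 S=5
Draw 5: a1=0.918, a2=0.845, a3=0.000, a0=1.763; τ=−ln(0.6645)/1.763=0.232 → t=1.397; u2·a0=0.9457·1.763=1.667; a1=0.918 < 1.667 ≤ a1+a2=1.763 → R2 fires; B=1 C=6 S=5
Draw 6: a1=0.918, a2=0.845, a3=2.166, a0=3.929; τ=−ln(0.4215)/3.929=0.220 → t=1.617; u2·a0=0.8482·3.929=3.333; a1+a2=1.763 < 3.333 ≤ a1+…+a3=3.929 → R3 fires; B=0 C=7 S=5
Draw 7: a1=1.071, a2=0.845, a3=0.000, a0=1.916; τ=−ln(0.2870)/1.916=0.651 → t=2.268; u2·a0=0.4475·1.916=0.857 ≤ a1=1.071 → R1 fires; B=0 C=6 S=7
Draw 8: a1=0.918, a2=1.183, a3=0.000, a0=2.101; τ=−ln(0.6765)/2.101=0.186 → t=2.454; u2·a0=0.4528·2.101=0.951; a1=0.918 < 0.951 ≤ a1+a2=2.101 → R2 fires; B=1 C=6 S=7
Draw 9: a1=0.918, a2=1.183, a3=2.166, a0=4.267; τ=−ln(0.2520)/4.267=0.323 → t=2.777; u2·a0=0.9970·4.267=4.254; a1+a2=2.101 < 4.254 ≤ a1+…+a3=4.267 → R3 fires; B=0 C=7 S=7
Draw 10: a1=1.071, a2=1.183, a3=0.000, a0=2.254; τ=−ln(0.5664)/2.254=0.252 → t=3.029 > T=2.98: stop.
Read off B at T=2.98: 0

B at T = 0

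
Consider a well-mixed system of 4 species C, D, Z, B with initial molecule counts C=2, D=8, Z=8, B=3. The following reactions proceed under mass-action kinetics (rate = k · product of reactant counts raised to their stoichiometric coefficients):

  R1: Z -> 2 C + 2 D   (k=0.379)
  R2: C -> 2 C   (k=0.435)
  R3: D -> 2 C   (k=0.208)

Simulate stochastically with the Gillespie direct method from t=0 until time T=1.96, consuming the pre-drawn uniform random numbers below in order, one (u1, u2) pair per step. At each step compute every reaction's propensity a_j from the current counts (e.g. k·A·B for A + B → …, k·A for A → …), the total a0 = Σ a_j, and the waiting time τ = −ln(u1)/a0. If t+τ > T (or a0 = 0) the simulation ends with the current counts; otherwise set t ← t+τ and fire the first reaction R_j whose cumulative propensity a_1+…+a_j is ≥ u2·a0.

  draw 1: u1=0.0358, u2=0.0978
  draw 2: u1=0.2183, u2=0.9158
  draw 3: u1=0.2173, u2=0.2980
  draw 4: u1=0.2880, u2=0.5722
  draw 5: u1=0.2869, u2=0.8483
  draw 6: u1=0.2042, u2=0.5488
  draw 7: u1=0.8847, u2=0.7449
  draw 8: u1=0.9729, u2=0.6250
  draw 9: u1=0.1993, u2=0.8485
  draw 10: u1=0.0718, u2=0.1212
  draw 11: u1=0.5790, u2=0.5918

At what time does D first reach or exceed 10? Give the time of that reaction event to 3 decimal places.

t=0.000: C=2 D=8 Z=8 B=3
Draw 1: a1=3.032, a2=0.870, a3=1.664, a0=5.566; τ=−ln(0.0358)/5.566=0.598 → t=0.598; u2·a0=0.0978·5.566=0.544 ≤ a1=3.032 → R1 fires; C=4 D=10 Z=7 B=3
Draw 2: a1=2.653, a2=1.740, a3=2.080, a0=6.473; τ=−ln(0.2183)/6.473=0.235 → t=0.833; u2·a0=0.9158·6.473=5.928; a1+a2=4.393 < 5.928 ≤ a1+…+a3=6.473 → R3 fires; C=6 D=9 Z=7 B=3
Draw 3: a1=2.653, a2=2.610, a3=1.872, a0=7.135; τ=−ln(0.2173)/7.135=0.214 → t=1.047; u2·a0=0.2980·7.135=2.126 ≤ a1=2.653 → R1 fires; C=8 D=11 Z=6 B=3
Draw 4: a1=2.274, a2=3.480, a3=2.288, a0=8.042; τ=−ln(0.2880)/8.042=0.155 → t=1.202; u2·a0=0.5722·8.042=4.602; a1=2.274 < 4.602 ≤ a1+a2=5.754 → R2 fires; C=9 D=11 Z=6 B=3
Draw 5: a1=2.274, a2=3.915, a3=2.288, a0=8.477; τ=−ln(0.2869)/8.477=0.147 → t=1.349; u2·a0=0.8483·8.477=7.191; a1+a2=6.189 < 7.191 ≤ a1+…+a3=8.477 → R3 fires; C=11 D=10 Z=6 B=3
Draw 6: a1=2.274, a2=4.785, a3=2.080, a0=9.139; τ=−ln(0.2042)/9.139=0.174 → t=1.523; u2·a0=0.5488·9.139=5.015; a1=2.274 < 5.015 ≤ a1+a2=7.059 → R2 fires; C=12 D=10 Z=6 B=3
Draw 7: a1=2.274, a2=5.220, a3=2.080, a0=9.574; τ=−ln(0.8847)/9.574=0.013 → t=1.536; u2·a0=0.7449·9.574=7.132; a1=2.274 < 7.132 ≤ a1+a2=7.494 → R2 fires; C=13 D=10 Z=6 B=3
Draw 8: a1=2.274, a2=5.655, a3=2.080, a0=10.009; τ=−ln(0.9729)/10.009=0.003 → t=1.539; u2·a0=0.6250·10.009=6.256; a1=2.274 < 6.256 ≤ a1+a2=7.929 → R2 fires; C=14 D=10 Z=6 B=3
Draw 9: a1=2.274, a2=6.090, a3=2.080, a0=10.444; τ=−ln(0.1993)/10.444=0.154 → t=1.693; u2·a0=0.8485·10.444=8.862; a1+a2=8.364 < 8.862 ≤ a1+…+a3=10.444 → R3 fires; C=16 D=9 Z=6 B=3
Draw 10: a1=2.274, a2=6.960, a3=1.872, a0=11.106; τ=−ln(0.0718)/11.106=0.237 → t=1.930; u2·a0=0.1212·11.106=1.346 ≤ a1=2.274 → R1 fires; C=18 D=11 Z=5 B=3
Draw 11: a1=1.895, a2=7.830, a3=2.288, a0=12.013; τ=−ln(0.5790)/12.013=0.045 → t=1.976 > T=1.96: stop.
D first becomes ≥ 10 when it reaches 10 at the event at t=0.598.

Threshold first reached at t = 0.598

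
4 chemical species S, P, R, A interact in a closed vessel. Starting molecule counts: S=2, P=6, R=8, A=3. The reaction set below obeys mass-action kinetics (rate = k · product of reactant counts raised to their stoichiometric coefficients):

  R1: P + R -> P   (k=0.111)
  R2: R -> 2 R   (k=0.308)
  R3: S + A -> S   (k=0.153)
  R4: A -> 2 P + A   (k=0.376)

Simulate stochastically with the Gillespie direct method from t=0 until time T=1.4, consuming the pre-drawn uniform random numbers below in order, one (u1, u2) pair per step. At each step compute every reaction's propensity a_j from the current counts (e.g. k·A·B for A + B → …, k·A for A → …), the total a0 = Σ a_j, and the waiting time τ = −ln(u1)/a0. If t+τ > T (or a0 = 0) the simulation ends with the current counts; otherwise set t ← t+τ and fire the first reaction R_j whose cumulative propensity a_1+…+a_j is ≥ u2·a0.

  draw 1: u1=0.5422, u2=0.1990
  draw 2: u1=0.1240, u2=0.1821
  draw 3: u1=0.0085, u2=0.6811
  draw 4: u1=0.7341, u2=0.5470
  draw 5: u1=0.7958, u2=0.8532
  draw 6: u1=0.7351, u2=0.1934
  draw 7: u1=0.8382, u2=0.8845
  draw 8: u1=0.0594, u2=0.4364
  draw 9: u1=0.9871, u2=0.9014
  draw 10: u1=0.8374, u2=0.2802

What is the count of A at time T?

A at T = 0

t=0.000: S=2 P=6 R=8 A=3
Draw 1: a1=5.328, a2=2.464, a3=0.918, a4=1.128, a0=9.838; τ=−ln(0.5422)/9.838=0.062 → t=0.062; u2·a0=0.1990·9.838=1.958 ≤ a1=5.328 → R1 fires; S=2 P=6 R=7 A=3
Draw 2: a1=4.662, a2=2.156, a3=0.918, a4=1.128, a0=8.864; τ=−ln(0.1240)/8.864=0.236 → t=0.298; u2·a0=0.1821·8.864=1.614 ≤ a1=4.662 → R1 fires; S=2 P=6 R=6 A=3
Draw 3: a1=3.996, a2=1.848, a3=0.918, a4=1.128, a0=7.890; τ=−ln(0.0085)/7.890=0.604 → t=0.902; u2·a0=0.6811·7.890=5.374; a1=3.996 < 5.374 ≤ a1+a2=5.844 → R2 fires; S=2 P=6 R=7 A=3
Draw 4: a1=4.662, a2=2.156, a3=0.918, a4=1.128, a0=8.864; τ=−ln(0.7341)/8.864=0.035 → t=0.937; u2·a0=0.5470·8.864=4.849; a1=4.662 < 4.849 ≤ a1+a2=6.818 → R2 fires; S=2 P=6 R=8 A=3
Draw 5: a1=5.328, a2=2.464, a3=0.918, a4=1.128, a0=9.838; τ=−ln(0.7958)/9.838=0.023 → t=0.960; u2·a0=0.8532·9.838=8.394; a1+a2=7.792 < 8.394 ≤ a1+…+a3=8.710 → R3 fires; S=2 P=6 R=8 A=2
Draw 6: a1=5.328, a2=2.464, a3=0.612, a4=0.752, a0=9.156; τ=−ln(0.7351)/9.156=0.034 → t=0.994; u2·a0=0.1934·9.156=1.771 ≤ a1=5.328 → R1 fires; S=2 P=6 R=7 A=2
Draw 7: a1=4.662, a2=2.156, a3=0.612, a4=0.752, a0=8.182; τ=−ln(0.8382)/8.182=0.022 → t=1.015; u2·a0=0.8845·8.182=7.237; a1+a2=6.818 < 7.237 ≤ a1+…+a3=7.430 → R3 fires; S=2 P=6 R=7 A=1
Draw 8: a1=4.662, a2=2.156, a3=0.306, a4=0.376, a0=7.500; τ=−ln(0.0594)/7.500=0.376 → t=1.392; u2·a0=0.4364·7.500=3.273 ≤ a1=4.662 → R1 fires; S=2 P=6 R=6 A=1
Draw 9: a1=3.996, a2=1.848, a3=0.306, a4=0.376, a0=6.526; τ=−ln(0.9871)/6.526=0.002 → t=1.394; u2·a0=0.9014·6.526=5.883; a1+a2=5.844 < 5.883 ≤ a1+…+a3=6.150 → R3 fires; S=2 P=6 R=6 A=0
Draw 10: a1=3.996, a2=1.848, a3=0.000, a4=0.000, a0=5.844; τ=−ln(0.8374)/5.844=0.030 → t=1.424 > T=1.4: stop.
Read off A at T=1.4: 0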